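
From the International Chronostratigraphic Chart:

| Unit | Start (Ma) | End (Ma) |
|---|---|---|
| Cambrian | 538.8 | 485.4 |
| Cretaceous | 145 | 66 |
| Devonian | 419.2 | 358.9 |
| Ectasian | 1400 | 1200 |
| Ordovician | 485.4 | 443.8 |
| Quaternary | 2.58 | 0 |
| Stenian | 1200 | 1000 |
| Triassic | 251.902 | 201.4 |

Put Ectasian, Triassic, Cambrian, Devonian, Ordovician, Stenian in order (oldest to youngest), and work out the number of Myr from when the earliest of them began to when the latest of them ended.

Start ages (Ma): Ectasian 1400, Stenian 1200, Cambrian 538.8, Ordovician 485.4, Devonian 419.2, Triassic 251.902.
Ordered oldest to youngest: Ectasian, Stenian, Cambrian, Ordovician, Devonian, Triassic.
Span = 1400 − 201.4 = 1198.6 Myr.

Ectasian → Stenian → Cambrian → Ordovician → Devonian → Triassic; total span 1198.6 Myr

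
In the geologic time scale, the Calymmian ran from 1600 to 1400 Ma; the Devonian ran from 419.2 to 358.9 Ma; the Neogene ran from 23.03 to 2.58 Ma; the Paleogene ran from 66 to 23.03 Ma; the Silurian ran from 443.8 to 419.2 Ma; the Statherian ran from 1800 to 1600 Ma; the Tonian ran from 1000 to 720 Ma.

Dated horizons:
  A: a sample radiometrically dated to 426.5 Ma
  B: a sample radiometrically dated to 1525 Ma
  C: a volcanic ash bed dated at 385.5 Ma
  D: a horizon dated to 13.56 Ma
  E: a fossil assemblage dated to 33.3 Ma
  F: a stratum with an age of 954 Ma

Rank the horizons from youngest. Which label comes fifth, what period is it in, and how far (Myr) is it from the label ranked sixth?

F, in the Tonian; 571 million years to B

Smaller Ma means younger, so youngest first: D 13.56 < E 33.3 < C 385.5 < A 426.5 < F 954 < B 1525.
Counting 5 along gives F (954 Ma); the excerpt puts that inside the Tonian, 1000–720 Ma.
Next in line is B (1525 Ma), and 1525 − 954 = 571 Myr.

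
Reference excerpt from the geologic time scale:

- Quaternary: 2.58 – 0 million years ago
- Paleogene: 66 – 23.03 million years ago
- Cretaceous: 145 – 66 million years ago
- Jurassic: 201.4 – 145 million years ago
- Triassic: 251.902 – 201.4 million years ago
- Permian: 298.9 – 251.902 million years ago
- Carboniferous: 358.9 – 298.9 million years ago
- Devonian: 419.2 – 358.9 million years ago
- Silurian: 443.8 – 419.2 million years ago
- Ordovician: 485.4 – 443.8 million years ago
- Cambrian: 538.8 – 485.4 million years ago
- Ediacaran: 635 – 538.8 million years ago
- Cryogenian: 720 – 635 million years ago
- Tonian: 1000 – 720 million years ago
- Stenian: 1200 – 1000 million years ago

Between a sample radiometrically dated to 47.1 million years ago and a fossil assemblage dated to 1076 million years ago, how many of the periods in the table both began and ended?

The older date is 1076 Ma and the younger is 47.1 Ma.
Periods with start < 1076 and end > 47.1 Ma: Tonian (1000–720), Cryogenian (720–635), Ediacaran (635–538.8), Cambrian (538.8–485.4), Ordovician (485.4–443.8), Silurian (443.8–419.2), Devonian (419.2–358.9), Carboniferous (358.9–298.9), Permian (298.9–251.902), Triassic (251.902–201.4), Jurassic (201.4–145), Cretaceous (145–66).
That is 12 complete periods.

12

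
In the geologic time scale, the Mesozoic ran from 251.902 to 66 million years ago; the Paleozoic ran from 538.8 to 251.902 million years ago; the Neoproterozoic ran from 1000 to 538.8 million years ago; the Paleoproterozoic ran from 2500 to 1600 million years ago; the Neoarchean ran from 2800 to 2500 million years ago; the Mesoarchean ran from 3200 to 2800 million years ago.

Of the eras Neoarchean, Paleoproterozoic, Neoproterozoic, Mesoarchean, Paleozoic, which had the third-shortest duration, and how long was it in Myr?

Start − end for each: Neoarchean 2800 − 2500 = 300; Paleoproterozoic 2500 − 1600 = 900; Neoproterozoic 1000 − 538.8 = 461.2; Mesoarchean 3200 − 2800 = 400; Paleozoic 538.8 − 251.902 = 286.898.
Ranking these from shortest: Paleozoic < Neoarchean < Mesoarchean < Neoproterozoic < Paleoproterozoic.
Position 3 in that ranking is Mesoarchean, which lasted 400 Myr.

Mesoarchean, 400 million years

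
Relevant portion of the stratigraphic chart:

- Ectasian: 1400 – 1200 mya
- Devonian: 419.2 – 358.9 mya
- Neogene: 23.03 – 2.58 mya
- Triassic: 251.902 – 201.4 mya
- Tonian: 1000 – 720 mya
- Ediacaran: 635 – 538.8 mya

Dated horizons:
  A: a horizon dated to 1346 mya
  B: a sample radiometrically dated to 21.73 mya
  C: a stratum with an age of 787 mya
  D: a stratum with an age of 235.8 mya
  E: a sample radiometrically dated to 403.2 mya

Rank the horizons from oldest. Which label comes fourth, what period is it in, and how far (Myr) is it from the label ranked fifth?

D, in the Triassic; 214.07 million years to B

Larger Ma means older, so oldest first: A 1346 > C 787 > E 403.2 > D 235.8 > B 21.73.
Counting 4 along gives D (235.8 Ma); the excerpt puts that inside the Triassic, 251.902–201.4 Ma.
Next in line is B (21.73 Ma), and 235.8 − 21.73 = 214.07 Myr.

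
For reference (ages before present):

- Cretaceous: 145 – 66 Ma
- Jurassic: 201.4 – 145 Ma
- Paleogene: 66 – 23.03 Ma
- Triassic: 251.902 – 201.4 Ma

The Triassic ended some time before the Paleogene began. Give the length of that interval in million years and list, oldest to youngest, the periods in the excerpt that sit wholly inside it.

135.4 million years; Jurassic, Cretaceous

The Triassic closes at 201.4 Ma and the Paleogene opens at 66 Ma, so the interval is 201.4 − 66 = 135.4 Myr.
A period fits inside if it starts at or after 201.4 Ma and ends at or before 66 Ma; oldest first that gives Jurassic, Cretaceous.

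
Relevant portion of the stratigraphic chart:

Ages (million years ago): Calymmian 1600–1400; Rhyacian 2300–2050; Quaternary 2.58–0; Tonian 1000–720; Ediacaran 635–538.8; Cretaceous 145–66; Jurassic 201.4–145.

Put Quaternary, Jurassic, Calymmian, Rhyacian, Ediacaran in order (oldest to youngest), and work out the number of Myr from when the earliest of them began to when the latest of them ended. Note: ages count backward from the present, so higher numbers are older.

Start ages (Ma): Rhyacian 2300, Calymmian 1600, Ediacaran 635, Jurassic 201.4, Quaternary 2.58.
Ordered oldest to youngest: Rhyacian, Calymmian, Ediacaran, Jurassic, Quaternary.
Span = 2300 − 0 = 2300 Myr.

Rhyacian → Calymmian → Ediacaran → Jurassic → Quaternary; total span 2300 Myr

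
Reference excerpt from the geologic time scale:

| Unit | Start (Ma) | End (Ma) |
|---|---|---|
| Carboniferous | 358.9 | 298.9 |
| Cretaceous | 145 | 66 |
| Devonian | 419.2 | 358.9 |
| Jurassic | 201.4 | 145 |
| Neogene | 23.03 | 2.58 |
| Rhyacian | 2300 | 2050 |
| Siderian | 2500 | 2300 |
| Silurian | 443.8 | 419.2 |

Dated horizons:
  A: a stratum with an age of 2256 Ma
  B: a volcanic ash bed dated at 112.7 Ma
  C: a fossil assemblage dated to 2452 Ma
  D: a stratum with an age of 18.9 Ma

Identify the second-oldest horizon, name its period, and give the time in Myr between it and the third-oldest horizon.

Sorted oldest-first by Ma: C (2452), A (2256), B (112.7), D (18.9).
The second oldest is A at 2256 Ma, which lies in 2300–2050 Ma: the Rhyacian.
The third oldest is B at 112.7 Ma; separation = |2256 − 112.7| = 2143.3 Myr.

A, in the Rhyacian; 2143.3 million years to B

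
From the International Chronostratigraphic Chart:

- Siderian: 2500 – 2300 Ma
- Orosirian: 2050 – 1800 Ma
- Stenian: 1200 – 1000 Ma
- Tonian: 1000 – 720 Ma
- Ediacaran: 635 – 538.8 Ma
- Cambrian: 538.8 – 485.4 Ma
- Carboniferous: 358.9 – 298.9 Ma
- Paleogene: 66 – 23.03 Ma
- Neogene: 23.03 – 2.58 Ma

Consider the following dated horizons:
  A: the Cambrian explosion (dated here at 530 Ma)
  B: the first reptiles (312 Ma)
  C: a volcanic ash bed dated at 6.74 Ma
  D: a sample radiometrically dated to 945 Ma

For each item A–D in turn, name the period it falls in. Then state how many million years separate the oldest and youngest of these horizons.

A — Cambrian; B — Carboniferous; C — Neogene; D — Tonian; span 938.26 million years

A: 530 Ma lies in 538.8–485.4 Ma, so Cambrian.
B: 312 Ma lies in 358.9–298.9 Ma, so Carboniferous.
C: 6.74 Ma lies in 23.03–2.58 Ma, so Neogene.
D: 945 Ma lies in 1000–720 Ma, so Tonian.
Oldest = 945 Ma, youngest = 6.74 Ma → span 938.26 Myr.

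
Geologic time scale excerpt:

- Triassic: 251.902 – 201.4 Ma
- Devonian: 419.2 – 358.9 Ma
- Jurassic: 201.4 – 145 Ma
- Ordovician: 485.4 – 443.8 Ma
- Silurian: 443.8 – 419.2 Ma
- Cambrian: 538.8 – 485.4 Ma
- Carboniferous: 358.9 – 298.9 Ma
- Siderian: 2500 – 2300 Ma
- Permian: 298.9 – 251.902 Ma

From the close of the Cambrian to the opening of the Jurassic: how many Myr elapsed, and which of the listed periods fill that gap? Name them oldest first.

284 million years; Ordovician, Silurian, Devonian, Carboniferous, Permian, Triassic

End of Cambrian = 485.4 Ma; start of Jurassic = 201.4 Ma.
Gap = 485.4 − 201.4 = 284 Myr.
Periods wholly inside 485.4–201.4 Ma: Ordovician (485.4–443.8), Silurian (443.8–419.2), Devonian (419.2–358.9), Carboniferous (358.9–298.9), Permian (298.9–251.902), Triassic (251.902–201.4).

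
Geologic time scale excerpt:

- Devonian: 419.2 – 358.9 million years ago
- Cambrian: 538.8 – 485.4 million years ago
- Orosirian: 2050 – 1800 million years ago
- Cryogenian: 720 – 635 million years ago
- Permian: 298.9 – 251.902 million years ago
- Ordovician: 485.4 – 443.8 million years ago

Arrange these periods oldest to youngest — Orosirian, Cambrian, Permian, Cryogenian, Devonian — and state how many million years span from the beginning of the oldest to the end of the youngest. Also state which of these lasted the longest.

Start ages (Ma): Orosirian 2050, Cryogenian 720, Cambrian 538.8, Devonian 419.2, Permian 298.9.
Ordered oldest to youngest: Orosirian, Cryogenian, Cambrian, Devonian, Permian.
Span = 2050 − 251.902 = 1798.098 Myr.
Durations: Orosirian 250, Permian 46.998, Cryogenian 85, Devonian 60.3, Cambrian 53.4 → longest is Orosirian (250 Myr).

Orosirian → Cryogenian → Cambrian → Devonian → Permian; total span 1798.098 Myr; longest is Orosirian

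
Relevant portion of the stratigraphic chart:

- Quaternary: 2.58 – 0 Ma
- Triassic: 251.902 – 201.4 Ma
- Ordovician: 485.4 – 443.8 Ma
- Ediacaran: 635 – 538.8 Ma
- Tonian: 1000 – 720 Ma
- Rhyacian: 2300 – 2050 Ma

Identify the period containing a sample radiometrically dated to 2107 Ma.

Rhyacian

2107 Ma lies between 2300 and 2050 Ma, so it falls in the Rhyacian.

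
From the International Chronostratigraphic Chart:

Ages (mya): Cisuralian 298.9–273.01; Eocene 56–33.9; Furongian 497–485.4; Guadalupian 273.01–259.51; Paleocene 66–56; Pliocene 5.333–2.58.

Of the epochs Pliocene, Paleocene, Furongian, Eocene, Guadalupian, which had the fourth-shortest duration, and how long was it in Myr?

Guadalupian, 13.5 million years

Start − end for each: Pliocene 5.333 − 2.58 = 2.753; Paleocene 66 − 56 = 10; Furongian 497 − 485.4 = 11.6; Eocene 56 − 33.9 = 22.1; Guadalupian 273.01 − 259.51 = 13.5.
Ranking these from shortest: Pliocene < Paleocene < Furongian < Guadalupian < Eocene.
Position 4 in that ranking is Guadalupian, which lasted 13.5 Myr.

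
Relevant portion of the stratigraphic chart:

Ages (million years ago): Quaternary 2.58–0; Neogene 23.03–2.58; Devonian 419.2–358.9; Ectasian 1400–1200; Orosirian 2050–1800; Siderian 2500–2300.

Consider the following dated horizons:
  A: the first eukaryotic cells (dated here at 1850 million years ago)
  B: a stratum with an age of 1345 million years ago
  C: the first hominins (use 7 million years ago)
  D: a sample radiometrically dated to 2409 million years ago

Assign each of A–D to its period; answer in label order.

A: 1850 Ma lies in 2050–1800 Ma, so Orosirian.
B: 1345 Ma lies in 1400–1200 Ma, so Ectasian.
C: 7 Ma lies in 23.03–2.58 Ma, so Neogene.
D: 2409 Ma lies in 2500–2300 Ma, so Siderian.

A — Orosirian; B — Ectasian; C — Neogene; D — Siderian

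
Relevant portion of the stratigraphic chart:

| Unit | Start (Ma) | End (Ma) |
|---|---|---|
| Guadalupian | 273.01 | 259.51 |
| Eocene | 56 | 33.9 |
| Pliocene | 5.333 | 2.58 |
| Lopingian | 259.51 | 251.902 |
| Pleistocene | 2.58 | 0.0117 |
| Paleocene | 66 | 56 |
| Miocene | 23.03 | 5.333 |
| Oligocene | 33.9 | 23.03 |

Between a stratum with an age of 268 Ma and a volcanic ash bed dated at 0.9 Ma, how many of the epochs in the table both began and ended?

6

268 Ma sits inside the Guadalupian (273.01–259.51) and 0.9 Ma inside the Pleistocene (2.58–0.0117); neither of those is wholly between the two dates.
The listed epochs lying completely between them are Lopingian, Paleocene, Eocene, Oligocene, Miocene, Pliocene — 6 in all.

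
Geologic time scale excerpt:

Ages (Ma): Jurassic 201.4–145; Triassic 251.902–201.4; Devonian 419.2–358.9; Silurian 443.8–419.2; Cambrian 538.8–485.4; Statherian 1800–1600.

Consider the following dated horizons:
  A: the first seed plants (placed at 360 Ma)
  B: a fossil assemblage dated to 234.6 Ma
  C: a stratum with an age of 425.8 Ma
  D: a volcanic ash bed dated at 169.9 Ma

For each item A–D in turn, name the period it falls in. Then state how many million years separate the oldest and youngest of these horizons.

A — Devonian; B — Triassic; C — Silurian; D — Jurassic; span 255.9 million years

Match each age against the start–end ranges in the excerpt: A = 360 Ma → Devonian (419.2–358.9); B = 234.6 Ma → Triassic (251.902–201.4); C = 425.8 Ma → Silurian (443.8–419.2); D = 169.9 Ma → Jurassic (201.4–145).
The largest age is 425.8 Ma and the smallest is 169.9 Ma; their difference is 255.9 Myr.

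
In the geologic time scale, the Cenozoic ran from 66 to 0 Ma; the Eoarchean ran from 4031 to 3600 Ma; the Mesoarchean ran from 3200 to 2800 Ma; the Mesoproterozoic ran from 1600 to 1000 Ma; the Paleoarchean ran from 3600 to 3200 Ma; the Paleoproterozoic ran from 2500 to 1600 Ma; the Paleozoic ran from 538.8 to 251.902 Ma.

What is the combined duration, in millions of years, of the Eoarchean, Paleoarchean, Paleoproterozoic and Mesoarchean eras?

2131 million years

Duration is start − end for each: (4031 − 3600) + (3600 − 3200) + (2500 − 1600) + (3200 − 2800).
That is 431 + 400 + 900 + 400, which totals 2131 million years.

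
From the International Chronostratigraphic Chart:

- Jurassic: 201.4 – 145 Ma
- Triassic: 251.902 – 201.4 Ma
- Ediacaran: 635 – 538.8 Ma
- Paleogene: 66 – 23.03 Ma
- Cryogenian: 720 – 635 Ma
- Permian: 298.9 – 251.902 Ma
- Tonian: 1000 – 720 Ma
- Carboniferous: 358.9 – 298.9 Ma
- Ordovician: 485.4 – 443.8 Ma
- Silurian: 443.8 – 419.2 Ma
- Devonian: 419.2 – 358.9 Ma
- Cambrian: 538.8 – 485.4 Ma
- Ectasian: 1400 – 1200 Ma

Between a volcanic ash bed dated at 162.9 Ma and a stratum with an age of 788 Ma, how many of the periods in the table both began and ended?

9

788 Ma sits inside the Tonian (1000–720) and 162.9 Ma inside the Jurassic (201.4–145); neither of those is wholly between the two dates.
The listed periods lying completely between them are Cryogenian, Ediacaran, Cambrian, Ordovician, Silurian, Devonian, Carboniferous, Permian, Triassic — 9 in all.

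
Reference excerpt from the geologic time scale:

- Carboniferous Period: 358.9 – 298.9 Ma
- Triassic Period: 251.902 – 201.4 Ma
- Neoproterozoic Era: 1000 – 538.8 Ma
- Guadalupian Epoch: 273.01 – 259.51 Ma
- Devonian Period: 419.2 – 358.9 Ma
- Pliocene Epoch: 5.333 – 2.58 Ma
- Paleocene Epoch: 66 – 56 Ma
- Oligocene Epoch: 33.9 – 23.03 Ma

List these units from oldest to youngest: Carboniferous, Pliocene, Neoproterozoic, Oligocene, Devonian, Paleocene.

Sorting by start age (descending Ma, since larger Ma = older): Neoproterozoic start 1000, Devonian start 419.2, Carboniferous start 358.9, Paleocene start 66, Oligocene start 33.9, Pliocene start 5.333.

Neoproterozoic → Devonian → Carboniferous → Paleocene → Oligocene → Pliocene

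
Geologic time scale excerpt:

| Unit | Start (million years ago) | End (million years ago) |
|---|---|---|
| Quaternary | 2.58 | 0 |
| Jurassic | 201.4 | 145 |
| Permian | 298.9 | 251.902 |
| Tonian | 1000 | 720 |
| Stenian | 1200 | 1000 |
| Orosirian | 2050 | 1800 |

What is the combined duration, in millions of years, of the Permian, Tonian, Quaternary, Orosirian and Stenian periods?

Duration is start − end for each: (298.9 − 251.902) + (1000 − 720) + (2.58 − 0) + (2050 − 1800) + (1200 − 1000).
That is 46.998 + 280 + 2.58 + 250 + 200, which totals 779.578 million years.

779.578 million years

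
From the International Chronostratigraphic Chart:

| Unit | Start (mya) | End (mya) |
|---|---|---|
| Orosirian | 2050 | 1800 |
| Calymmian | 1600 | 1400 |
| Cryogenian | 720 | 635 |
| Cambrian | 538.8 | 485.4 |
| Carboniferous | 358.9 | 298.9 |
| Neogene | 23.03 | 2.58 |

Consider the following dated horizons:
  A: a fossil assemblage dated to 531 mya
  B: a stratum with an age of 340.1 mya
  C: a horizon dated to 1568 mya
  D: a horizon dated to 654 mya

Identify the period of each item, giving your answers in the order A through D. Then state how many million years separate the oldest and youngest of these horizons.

Match each age against the start–end ranges in the excerpt: A = 531 Ma → Cambrian (538.8–485.4); B = 340.1 Ma → Carboniferous (358.9–298.9); C = 1568 Ma → Calymmian (1600–1400); D = 654 Ma → Cryogenian (720–635).
The largest age is 1568 Ma and the smallest is 340.1 Ma; their difference is 1227.9 Myr.

A — Cambrian; B — Carboniferous; C — Calymmian; D — Cryogenian; span 1227.9 million years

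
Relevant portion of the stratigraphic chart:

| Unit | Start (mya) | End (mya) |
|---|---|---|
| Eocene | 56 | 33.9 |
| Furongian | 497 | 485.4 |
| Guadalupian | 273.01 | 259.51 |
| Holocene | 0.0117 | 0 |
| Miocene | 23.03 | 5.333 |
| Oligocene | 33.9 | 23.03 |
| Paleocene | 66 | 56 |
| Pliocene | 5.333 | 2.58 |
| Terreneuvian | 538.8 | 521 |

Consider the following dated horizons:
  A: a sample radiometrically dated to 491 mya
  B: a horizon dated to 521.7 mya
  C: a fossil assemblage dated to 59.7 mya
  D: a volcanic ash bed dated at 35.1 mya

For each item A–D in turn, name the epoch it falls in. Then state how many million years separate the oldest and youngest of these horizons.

A — Furongian; B — Terreneuvian; C — Paleocene; D — Eocene; span 486.6 million years

Match each age against the start–end ranges in the excerpt: A = 491 Ma → Furongian (497–485.4); B = 521.7 Ma → Terreneuvian (538.8–521); C = 59.7 Ma → Paleocene (66–56); D = 35.1 Ma → Eocene (56–33.9).
The largest age is 521.7 Ma and the smallest is 35.1 Ma; their difference is 486.6 Myr.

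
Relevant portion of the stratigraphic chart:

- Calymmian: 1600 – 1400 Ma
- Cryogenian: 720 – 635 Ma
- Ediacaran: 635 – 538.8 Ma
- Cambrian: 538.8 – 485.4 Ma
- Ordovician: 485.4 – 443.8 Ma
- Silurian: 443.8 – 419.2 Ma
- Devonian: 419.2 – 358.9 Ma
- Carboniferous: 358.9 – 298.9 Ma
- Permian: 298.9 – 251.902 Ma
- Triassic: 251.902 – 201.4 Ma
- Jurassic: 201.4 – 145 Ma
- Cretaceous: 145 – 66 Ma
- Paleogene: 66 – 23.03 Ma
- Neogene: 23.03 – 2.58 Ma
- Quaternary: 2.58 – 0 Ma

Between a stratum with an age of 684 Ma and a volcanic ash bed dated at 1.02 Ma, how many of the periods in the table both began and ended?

The older date is 684 Ma and the younger is 1.02 Ma.
Periods with start < 684 and end > 1.02 Ma: Ediacaran (635–538.8), Cambrian (538.8–485.4), Ordovician (485.4–443.8), Silurian (443.8–419.2), Devonian (419.2–358.9), Carboniferous (358.9–298.9), Permian (298.9–251.902), Triassic (251.902–201.4), Jurassic (201.4–145), Cretaceous (145–66), Paleogene (66–23.03), Neogene (23.03–2.58).
That is 12 complete periods.

12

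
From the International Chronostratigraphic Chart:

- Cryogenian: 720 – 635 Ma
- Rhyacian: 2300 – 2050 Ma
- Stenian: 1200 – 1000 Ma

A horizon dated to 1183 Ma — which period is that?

1183 Ma lies between 1200 and 1000 Ma, so it falls in the Stenian.

Stenian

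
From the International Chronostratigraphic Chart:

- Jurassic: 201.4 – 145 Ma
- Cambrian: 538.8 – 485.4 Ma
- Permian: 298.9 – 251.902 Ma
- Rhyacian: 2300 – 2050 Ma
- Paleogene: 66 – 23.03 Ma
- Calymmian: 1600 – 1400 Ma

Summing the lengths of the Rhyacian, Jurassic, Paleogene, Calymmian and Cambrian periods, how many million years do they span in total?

602.77 million years

Duration is start − end for each: (2300 − 2050) + (201.4 − 145) + (66 − 23.03) + (1600 − 1400) + (538.8 − 485.4).
That is 250 + 56.4 + 42.97 + 200 + 53.4, which totals 602.77 million years.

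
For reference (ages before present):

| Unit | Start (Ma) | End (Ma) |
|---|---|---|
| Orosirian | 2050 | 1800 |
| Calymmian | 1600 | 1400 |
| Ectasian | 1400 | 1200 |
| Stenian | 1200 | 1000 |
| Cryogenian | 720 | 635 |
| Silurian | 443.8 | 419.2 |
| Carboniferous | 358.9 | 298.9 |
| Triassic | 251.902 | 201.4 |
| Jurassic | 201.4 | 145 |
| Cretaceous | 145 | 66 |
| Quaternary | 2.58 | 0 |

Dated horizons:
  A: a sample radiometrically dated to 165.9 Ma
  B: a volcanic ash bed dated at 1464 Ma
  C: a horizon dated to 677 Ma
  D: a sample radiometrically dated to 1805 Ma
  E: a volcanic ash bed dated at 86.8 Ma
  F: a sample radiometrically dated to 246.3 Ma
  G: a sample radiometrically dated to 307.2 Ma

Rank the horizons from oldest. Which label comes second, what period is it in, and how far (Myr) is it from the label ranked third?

Sorted oldest-first by Ma: D (1805), B (1464), C (677), G (307.2), F (246.3), A (165.9), E (86.8).
The second oldest is B at 1464 Ma, which lies in 1600–1400 Ma: the Calymmian.
The third oldest is C at 677 Ma; separation = |1464 − 677| = 787 Myr.

B, in the Calymmian; 787 million years to C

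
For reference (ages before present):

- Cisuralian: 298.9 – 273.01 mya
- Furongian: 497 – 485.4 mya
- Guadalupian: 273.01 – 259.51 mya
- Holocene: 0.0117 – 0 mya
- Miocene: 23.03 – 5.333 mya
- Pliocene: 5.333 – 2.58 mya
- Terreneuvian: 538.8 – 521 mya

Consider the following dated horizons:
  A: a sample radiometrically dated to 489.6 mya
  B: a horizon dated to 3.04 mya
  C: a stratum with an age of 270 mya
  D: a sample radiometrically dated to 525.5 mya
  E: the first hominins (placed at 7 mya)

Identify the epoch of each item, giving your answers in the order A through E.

A: 489.6 Ma lies in 497–485.4 Ma, so Furongian.
B: 3.04 Ma lies in 5.333–2.58 Ma, so Pliocene.
C: 270 Ma lies in 273.01–259.51 Ma, so Guadalupian.
D: 525.5 Ma lies in 538.8–521 Ma, so Terreneuvian.
E: 7 Ma lies in 23.03–5.333 Ma, so Miocene.

A — Furongian; B — Pliocene; C — Guadalupian; D — Terreneuvian; E — Miocene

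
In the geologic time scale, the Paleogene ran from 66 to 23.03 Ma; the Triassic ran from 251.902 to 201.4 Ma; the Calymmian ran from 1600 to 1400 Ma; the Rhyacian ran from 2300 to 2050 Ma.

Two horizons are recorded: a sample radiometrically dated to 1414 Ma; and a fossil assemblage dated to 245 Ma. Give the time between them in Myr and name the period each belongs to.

1169 million years apart; the first in the Calymmian, the second in the Triassic

Elapsed time: 1414 − 245 = 1169 Myr.
1414 Ma lies within 1600–1400 Ma: Calymmian.
245 Ma lies within 251.902–201.4 Ma: Triassic.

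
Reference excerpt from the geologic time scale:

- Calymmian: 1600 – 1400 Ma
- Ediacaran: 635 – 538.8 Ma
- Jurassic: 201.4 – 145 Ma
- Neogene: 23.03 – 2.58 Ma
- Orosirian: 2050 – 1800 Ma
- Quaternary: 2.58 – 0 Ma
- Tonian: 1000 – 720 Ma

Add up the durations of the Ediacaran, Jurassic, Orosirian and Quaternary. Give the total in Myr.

Each duration: Ediacaran = 96.2; Jurassic = 56.4; Orosirian = 250; Quaternary = 2.58.
Sum: 96.2 + 56.4 + 250 + 2.58 = 405.18 Myr.

405.18 million years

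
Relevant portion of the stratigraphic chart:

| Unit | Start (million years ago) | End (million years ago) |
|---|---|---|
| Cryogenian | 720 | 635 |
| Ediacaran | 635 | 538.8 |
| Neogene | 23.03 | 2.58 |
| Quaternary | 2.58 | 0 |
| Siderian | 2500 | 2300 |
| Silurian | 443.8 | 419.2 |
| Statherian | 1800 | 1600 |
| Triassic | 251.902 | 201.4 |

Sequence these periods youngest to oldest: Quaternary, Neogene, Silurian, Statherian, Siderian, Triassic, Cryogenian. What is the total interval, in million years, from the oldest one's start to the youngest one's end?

Start ages (Ma): Siderian 2500, Statherian 1800, Cryogenian 720, Silurian 443.8, Triassic 251.902, Neogene 23.03, Quaternary 2.58.
Ordered youngest to oldest: Quaternary, Neogene, Triassic, Silurian, Cryogenian, Statherian, Siderian.
Span = 2500 − 0 = 2500 Myr.

Quaternary, Neogene, Triassic, Silurian, Cryogenian, Statherian, Siderian; total span 2500 Myr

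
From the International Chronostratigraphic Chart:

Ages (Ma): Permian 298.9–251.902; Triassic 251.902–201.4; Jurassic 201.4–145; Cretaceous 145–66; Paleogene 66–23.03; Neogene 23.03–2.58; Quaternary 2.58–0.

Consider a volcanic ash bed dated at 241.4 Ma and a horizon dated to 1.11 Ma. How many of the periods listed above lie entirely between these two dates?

241.4 Ma sits inside the Triassic (251.902–201.4) and 1.11 Ma inside the Quaternary (2.58–0); neither of those is wholly between the two dates.
The listed periods lying completely between them are Jurassic, Cretaceous, Paleogene, Neogene — 4 in all.

4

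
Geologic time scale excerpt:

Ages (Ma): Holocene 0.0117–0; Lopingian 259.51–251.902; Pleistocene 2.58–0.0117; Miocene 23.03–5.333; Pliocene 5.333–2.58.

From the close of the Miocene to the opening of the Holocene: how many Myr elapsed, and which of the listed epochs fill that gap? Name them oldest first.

End of Miocene = 5.333 Ma; start of Holocene = 0.0117 Ma.
Gap = 5.333 − 0.0117 = 5.3213 Myr.
Epochs wholly inside 5.333–0.0117 Ma: Pliocene (5.333–2.58), Pleistocene (2.58–0.0117).

5.3213 million years; Pliocene, Pleistocene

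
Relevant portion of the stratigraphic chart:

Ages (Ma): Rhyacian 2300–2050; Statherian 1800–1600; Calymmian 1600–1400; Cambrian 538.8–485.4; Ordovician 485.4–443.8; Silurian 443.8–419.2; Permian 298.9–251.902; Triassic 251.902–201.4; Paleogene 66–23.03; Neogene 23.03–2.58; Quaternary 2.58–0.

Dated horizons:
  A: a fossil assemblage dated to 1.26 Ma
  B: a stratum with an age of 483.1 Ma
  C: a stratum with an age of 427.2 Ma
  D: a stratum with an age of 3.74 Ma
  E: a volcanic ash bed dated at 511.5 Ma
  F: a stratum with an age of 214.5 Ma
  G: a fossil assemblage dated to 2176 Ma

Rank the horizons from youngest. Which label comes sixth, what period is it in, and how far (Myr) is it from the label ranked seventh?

E, in the Cambrian; 1664.5 million years to G

Sorted youngest-first by Ma: A (1.26), D (3.74), F (214.5), C (427.2), B (483.1), E (511.5), G (2176).
The sixth youngest is E at 511.5 Ma, which lies in 538.8–485.4 Ma: the Cambrian.
The seventh youngest is G at 2176 Ma; separation = |511.5 − 2176| = 1664.5 Myr.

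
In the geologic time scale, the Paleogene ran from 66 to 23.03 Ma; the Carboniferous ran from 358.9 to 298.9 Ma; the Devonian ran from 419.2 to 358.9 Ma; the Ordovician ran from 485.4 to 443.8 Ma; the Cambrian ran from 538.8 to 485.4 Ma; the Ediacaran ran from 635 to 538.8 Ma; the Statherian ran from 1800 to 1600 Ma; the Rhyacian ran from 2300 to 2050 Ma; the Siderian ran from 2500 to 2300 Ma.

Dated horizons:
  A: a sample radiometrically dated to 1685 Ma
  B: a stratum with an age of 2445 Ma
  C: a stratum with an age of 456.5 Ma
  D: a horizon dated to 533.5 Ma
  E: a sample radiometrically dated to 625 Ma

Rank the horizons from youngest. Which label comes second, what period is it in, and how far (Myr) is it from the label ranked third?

Smaller Ma means younger, so youngest first: C 456.5 < D 533.5 < E 625 < A 1685 < B 2445.
Counting 2 along gives D (533.5 Ma); the excerpt puts that inside the Cambrian, 538.8–485.4 Ma.
Next in line is E (625 Ma), and 625 − 533.5 = 91.5 Myr.

D, in the Cambrian; 91.5 million years to E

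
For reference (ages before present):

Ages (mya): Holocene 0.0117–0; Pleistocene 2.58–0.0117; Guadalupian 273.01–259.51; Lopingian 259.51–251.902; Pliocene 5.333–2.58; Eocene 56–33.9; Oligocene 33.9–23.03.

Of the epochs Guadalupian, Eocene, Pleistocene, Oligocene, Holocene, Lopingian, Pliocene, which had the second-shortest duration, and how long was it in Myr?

Pleistocene, 2.5683 million years

Durations: Guadalupian 13.5; Eocene 22.1; Pleistocene 2.5683; Oligocene 10.87; Holocene 0.0117; Lopingian 7.608; Pliocene 2.753 Myr.
Sorted shortest-first: Holocene (0.0117), Pleistocene (2.5683), Pliocene (2.753), Lopingian (7.608), Oligocene (10.87), Guadalupian (13.5), Eocene (22.1).
The second shortest is Pleistocene at 2.5683 Myr.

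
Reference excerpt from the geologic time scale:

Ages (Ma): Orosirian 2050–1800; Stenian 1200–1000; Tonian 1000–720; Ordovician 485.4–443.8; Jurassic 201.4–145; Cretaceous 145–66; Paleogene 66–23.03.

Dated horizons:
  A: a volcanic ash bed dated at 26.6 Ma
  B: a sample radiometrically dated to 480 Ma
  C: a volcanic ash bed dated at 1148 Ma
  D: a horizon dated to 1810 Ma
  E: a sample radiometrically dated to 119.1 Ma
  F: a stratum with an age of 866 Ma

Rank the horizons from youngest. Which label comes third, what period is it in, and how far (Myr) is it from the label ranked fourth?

Smaller Ma means younger, so youngest first: A 26.6 < E 119.1 < B 480 < F 866 < C 1148 < D 1810.
Counting 3 along gives B (480 Ma); the excerpt puts that inside the Ordovician, 485.4–443.8 Ma.
Next in line is F (866 Ma), and 866 − 480 = 386 Myr.

B, in the Ordovician; 386 million years to F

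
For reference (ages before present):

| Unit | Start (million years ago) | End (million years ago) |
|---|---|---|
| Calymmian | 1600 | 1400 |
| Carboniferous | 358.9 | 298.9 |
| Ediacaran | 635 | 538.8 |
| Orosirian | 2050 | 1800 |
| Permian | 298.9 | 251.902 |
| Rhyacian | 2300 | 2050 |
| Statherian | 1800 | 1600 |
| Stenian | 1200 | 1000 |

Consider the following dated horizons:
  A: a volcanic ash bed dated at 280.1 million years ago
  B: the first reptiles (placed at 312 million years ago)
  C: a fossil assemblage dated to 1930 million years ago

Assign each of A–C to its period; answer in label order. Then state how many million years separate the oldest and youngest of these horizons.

A — Permian; B — Carboniferous; C — Orosirian; span 1649.9 million years

Match each age against the start–end ranges in the excerpt: A = 280.1 Ma → Permian (298.9–251.902); B = 312 Ma → Carboniferous (358.9–298.9); C = 1930 Ma → Orosirian (2050–1800).
The largest age is 1930 Ma and the smallest is 280.1 Ma; their difference is 1649.9 Myr.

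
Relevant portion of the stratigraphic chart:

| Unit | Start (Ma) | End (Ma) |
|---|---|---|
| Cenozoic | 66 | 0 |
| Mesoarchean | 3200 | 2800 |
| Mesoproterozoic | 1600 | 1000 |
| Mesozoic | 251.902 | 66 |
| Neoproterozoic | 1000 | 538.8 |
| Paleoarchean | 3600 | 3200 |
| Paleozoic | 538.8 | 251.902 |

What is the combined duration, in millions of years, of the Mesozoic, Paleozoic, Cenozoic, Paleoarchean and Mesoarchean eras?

Duration is start − end for each: (251.902 − 66) + (538.8 − 251.902) + (66 − 0) + (3600 − 3200) + (3200 − 2800).
That is 185.902 + 286.898 + 66 + 400 + 400, which totals 1338.8 million years.

1338.8 million years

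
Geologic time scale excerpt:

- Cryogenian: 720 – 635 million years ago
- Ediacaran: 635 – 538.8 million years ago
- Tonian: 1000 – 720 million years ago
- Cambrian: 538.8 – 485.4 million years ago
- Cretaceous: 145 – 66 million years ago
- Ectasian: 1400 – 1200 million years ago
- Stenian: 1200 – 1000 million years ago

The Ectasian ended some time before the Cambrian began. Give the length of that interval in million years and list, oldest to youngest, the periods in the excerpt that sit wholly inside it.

661.2 million years; Stenian, Tonian, Cryogenian, Ediacaran

End of Ectasian = 1200 Ma; start of Cambrian = 538.8 Ma.
Gap = 1200 − 538.8 = 661.2 Myr.
Periods wholly inside 1200–538.8 Ma: Stenian (1200–1000), Tonian (1000–720), Cryogenian (720–635), Ediacaran (635–538.8).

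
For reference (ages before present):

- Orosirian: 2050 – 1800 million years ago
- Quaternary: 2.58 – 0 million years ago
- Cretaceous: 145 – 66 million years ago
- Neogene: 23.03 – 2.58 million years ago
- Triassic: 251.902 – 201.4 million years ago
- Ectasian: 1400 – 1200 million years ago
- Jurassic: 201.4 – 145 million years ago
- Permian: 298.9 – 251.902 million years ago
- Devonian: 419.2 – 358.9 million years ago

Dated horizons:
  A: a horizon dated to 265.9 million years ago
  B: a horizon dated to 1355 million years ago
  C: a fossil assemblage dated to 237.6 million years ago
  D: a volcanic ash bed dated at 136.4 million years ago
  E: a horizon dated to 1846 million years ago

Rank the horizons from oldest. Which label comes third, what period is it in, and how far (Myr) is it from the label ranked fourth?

Larger Ma means older, so oldest first: E 1846 > B 1355 > A 265.9 > C 237.6 > D 136.4.
Counting 3 along gives A (265.9 Ma); the excerpt puts that inside the Permian, 298.9–251.902 Ma.
Next in line is C (237.6 Ma), and 265.9 − 237.6 = 28.3 Myr.

A, in the Permian; 28.3 million years to C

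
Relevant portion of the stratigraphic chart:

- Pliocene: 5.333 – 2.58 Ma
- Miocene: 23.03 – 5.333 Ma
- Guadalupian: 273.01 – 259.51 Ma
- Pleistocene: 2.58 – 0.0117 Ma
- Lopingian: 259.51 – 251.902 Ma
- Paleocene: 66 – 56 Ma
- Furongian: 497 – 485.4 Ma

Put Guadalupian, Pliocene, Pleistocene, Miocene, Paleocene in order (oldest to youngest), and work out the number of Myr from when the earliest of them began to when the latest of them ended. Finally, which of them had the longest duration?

From the excerpt: Guadalupian 273.01–259.51; Pliocene 5.333–2.58; Pleistocene 2.58–0.0117; Miocene 23.03–5.333; Paleocene 66–56 (Ma).
Larger Ma is earlier, so the oldest is Guadalupian and the youngest is Pleistocene; oldest to youngest: Guadalupian, Paleocene, Miocene, Pliocene, Pleistocene.
Oldest start 273.01 minus youngest end 0.0117 gives 272.9983 Myr overall.
Individual lengths (start − end): Paleocene 10; Pliocene 2.753; Guadalupian 13.5; Pleistocene 2.5683; Miocene 17.697. The largest is Miocene at 17.697 Myr.

Guadalupian, Paleocene, Miocene, Pliocene, Pleistocene; total span 272.9983 Myr; longest is Miocene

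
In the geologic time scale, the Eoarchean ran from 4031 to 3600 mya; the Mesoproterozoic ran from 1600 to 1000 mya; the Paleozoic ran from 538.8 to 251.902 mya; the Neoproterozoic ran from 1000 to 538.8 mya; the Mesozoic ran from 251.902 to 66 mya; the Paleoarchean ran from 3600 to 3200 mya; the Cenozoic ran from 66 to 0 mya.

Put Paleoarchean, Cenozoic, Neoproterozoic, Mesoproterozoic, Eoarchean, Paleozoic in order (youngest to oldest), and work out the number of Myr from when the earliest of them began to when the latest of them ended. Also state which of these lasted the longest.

Cenozoic → Paleozoic → Neoproterozoic → Mesoproterozoic → Paleoarchean → Eoarchean; total span 4031 Myr; longest is Mesoproterozoic

From the excerpt: Paleoarchean 3600–3200; Cenozoic 66–0; Neoproterozoic 1000–538.8; Mesoproterozoic 1600–1000; Eoarchean 4031–3600; Paleozoic 538.8–251.902 (Ma).
Larger Ma is earlier, so the oldest is Eoarchean and the youngest is Cenozoic; youngest to oldest: Cenozoic, Paleozoic, Neoproterozoic, Mesoproterozoic, Paleoarchean, Eoarchean.
Oldest start 4031 minus youngest end 0 gives 4031 Myr overall.
Individual lengths (start − end): Paleozoic 286.898; Eoarchean 431; Mesoproterozoic 600; Cenozoic 66; Neoproterozoic 461.2; Paleoarchean 400. The largest is Mesoproterozoic at 600 Myr.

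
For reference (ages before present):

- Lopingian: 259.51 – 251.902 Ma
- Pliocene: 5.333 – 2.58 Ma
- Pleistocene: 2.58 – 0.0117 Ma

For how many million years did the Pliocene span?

5.333 − 2.58 = 2.753 million years.

2.753 million years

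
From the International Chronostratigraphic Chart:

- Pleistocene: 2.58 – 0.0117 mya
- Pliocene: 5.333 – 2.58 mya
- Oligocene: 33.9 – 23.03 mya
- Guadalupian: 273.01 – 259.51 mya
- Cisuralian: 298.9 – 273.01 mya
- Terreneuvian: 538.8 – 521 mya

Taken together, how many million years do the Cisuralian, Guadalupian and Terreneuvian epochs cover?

Each duration: Cisuralian = 25.89; Guadalupian = 13.5; Terreneuvian = 17.8.
Sum: 25.89 + 13.5 + 17.8 = 57.19 Myr.

57.19 million years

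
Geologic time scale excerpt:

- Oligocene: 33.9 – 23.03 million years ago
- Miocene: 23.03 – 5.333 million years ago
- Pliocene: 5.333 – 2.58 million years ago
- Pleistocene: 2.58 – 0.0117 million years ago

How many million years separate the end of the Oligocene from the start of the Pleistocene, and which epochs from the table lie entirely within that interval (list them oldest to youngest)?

End of Oligocene = 23.03 Ma; start of Pleistocene = 2.58 Ma.
Gap = 23.03 − 2.58 = 20.45 Myr.
Epochs wholly inside 23.03–2.58 Ma: Miocene (23.03–5.333), Pliocene (5.333–2.58).

20.45 million years; Miocene, Pliocene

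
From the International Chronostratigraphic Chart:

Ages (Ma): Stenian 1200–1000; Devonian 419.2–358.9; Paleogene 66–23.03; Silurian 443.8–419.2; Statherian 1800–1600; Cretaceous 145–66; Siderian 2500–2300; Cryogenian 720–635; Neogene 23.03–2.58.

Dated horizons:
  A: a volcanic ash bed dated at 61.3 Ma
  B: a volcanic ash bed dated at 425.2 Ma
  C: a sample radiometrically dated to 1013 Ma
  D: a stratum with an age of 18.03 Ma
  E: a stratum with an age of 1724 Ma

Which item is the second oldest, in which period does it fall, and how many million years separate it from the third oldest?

C, in the Stenian; 587.8 million years to B

Sorted oldest-first by Ma: E (1724), C (1013), B (425.2), A (61.3), D (18.03).
The second oldest is C at 1013 Ma, which lies in 1200–1000 Ma: the Stenian.
The third oldest is B at 425.2 Ma; separation = |1013 − 425.2| = 587.8 Myr.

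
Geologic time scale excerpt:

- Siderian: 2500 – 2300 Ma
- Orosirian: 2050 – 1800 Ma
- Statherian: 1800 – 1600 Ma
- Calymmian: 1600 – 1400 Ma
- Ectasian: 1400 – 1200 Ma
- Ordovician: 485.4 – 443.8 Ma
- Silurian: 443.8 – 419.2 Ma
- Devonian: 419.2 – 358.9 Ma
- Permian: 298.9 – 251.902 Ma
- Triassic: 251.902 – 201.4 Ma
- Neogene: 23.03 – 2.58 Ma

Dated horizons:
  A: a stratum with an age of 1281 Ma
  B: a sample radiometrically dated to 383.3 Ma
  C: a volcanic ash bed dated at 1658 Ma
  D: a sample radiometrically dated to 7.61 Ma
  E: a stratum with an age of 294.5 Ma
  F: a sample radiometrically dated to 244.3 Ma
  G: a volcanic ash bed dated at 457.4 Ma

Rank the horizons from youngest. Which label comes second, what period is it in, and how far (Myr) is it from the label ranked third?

Sorted youngest-first by Ma: D (7.61), F (244.3), E (294.5), B (383.3), G (457.4), A (1281), C (1658).
The second youngest is F at 244.3 Ma, which lies in 251.902–201.4 Ma: the Triassic.
The third youngest is E at 294.5 Ma; separation = |244.3 − 294.5| = 50.2 Myr.

F, in the Triassic; 50.2 million years to E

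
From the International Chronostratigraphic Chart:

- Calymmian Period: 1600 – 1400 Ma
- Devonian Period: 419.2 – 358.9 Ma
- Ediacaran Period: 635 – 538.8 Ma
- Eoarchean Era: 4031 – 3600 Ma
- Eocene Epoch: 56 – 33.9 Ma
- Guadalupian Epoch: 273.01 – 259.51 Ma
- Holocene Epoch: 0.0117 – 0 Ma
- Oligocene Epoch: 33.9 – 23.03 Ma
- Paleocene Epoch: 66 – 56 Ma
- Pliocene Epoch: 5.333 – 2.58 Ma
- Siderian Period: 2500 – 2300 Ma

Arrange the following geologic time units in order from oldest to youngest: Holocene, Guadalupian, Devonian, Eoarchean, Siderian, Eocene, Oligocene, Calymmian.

Eoarchean, Siderian, Calymmian, Devonian, Guadalupian, Eocene, Oligocene, Holocene

The oldest of these is Eoarchean (starts 4031 Ma) and the youngest is Holocene (ends 0 Ma).
In between, by decreasing start age: Siderian (2500), Calymmian (1600), Devonian (419.2), Guadalupian (273.01), Eocene (56), Oligocene (33.9).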